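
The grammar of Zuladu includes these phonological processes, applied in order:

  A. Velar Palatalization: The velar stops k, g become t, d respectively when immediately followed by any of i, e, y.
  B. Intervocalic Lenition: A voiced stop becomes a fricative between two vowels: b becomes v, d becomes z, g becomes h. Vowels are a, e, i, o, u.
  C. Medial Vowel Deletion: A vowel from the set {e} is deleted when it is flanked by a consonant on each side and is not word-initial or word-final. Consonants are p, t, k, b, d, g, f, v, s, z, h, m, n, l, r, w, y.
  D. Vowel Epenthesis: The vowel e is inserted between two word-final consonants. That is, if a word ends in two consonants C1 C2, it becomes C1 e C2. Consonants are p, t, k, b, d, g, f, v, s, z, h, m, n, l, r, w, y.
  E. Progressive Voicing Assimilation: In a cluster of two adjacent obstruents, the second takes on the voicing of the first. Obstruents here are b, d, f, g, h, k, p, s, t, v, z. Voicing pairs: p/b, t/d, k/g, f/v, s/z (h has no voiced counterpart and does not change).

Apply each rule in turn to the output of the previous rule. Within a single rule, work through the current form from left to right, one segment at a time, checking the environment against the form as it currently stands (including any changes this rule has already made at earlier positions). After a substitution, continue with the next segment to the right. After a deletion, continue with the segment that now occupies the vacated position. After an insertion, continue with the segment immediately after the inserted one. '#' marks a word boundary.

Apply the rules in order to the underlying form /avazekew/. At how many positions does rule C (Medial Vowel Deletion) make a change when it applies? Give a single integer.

2

A Velar Palatalization: [avazekew] → [avazetew]
B Intervocalic Lenition: no change — [avazetew]
C Medial Vowel Deletion: [avazetew] → [avaztw]
D Vowel Epenthesis: [avaztw] → [avaztew]
E Progressive Voicing Assimilation: [avaztew] → [avazdew]
Rule C changed 2 position(s).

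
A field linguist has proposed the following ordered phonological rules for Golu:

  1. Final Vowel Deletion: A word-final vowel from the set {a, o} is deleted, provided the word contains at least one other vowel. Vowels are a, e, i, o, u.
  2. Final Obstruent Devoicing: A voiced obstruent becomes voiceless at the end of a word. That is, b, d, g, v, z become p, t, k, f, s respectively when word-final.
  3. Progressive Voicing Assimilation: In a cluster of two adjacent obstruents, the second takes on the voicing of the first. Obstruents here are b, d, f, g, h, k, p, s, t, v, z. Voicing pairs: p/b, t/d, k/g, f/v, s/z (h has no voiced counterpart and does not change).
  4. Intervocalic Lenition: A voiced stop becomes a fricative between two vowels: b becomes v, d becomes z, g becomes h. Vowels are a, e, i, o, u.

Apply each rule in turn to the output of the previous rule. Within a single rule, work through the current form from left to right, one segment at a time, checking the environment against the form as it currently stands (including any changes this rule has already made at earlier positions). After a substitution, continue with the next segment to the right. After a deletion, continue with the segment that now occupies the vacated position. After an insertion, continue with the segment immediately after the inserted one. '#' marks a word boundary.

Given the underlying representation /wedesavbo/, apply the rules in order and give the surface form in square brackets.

1 Final Vowel Deletion: [wedesavbo] → [wedesavb]
2 Final Obstruent Devoicing: [wedesavb] → [wedesavp]
3 Progressive Voicing Assimilation: [wedesavp] → [wedesavb]
4 Intervocalic Lenition: [wedesavb] → [wezesavb]

[wezesavb]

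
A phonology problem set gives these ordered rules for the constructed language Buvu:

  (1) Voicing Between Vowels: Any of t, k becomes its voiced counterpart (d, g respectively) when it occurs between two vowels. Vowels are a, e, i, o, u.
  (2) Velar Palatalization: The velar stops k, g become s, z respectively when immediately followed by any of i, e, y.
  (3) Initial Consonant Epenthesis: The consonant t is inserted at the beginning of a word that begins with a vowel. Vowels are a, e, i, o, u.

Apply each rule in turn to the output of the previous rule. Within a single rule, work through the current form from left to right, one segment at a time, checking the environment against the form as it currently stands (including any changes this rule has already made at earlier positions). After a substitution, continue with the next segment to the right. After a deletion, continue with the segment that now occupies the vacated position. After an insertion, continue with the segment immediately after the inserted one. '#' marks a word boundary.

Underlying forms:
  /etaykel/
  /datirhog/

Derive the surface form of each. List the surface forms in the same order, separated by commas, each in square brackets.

/etaykel/:
  (1) Voicing Between Vowels: [etaykel] → [edaykel]
  (2) Velar Palatalization: [edaykel] → [edaysel]
  (3) Initial Consonant Epenthesis: [edaysel] → [tedaysel]
/datirhog/:
  (1) Voicing Between Vowels: [datirhog] → [dadirhog]
  (2) Velar Palatalization: no change — [dadirhog]
  (3) Initial Consonant Epenthesis: no change — [dadirhog]

[tedaysel], [dadirhog]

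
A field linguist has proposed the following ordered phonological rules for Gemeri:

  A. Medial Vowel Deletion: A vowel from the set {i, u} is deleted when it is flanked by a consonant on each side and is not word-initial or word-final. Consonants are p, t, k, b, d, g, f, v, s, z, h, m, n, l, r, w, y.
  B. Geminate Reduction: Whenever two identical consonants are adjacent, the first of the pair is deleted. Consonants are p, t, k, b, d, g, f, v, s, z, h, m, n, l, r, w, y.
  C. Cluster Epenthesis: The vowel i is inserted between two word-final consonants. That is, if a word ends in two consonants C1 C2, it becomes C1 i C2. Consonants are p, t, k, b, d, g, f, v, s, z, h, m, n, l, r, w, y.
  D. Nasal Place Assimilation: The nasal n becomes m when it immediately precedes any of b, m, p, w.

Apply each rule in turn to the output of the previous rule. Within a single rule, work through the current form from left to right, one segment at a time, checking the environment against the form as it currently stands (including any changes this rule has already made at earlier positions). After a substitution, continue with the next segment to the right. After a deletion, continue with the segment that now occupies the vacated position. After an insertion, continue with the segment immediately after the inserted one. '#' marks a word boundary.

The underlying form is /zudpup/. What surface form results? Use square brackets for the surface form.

A Medial Vowel Deletion: [zudpup] → [zdpp]
B Geminate Reduction: [zdpp] → [zdp]
C Cluster Epenthesis: [zdp] → [zdip]
D Nasal Place Assimilation: no change — [zdip]

[zdip]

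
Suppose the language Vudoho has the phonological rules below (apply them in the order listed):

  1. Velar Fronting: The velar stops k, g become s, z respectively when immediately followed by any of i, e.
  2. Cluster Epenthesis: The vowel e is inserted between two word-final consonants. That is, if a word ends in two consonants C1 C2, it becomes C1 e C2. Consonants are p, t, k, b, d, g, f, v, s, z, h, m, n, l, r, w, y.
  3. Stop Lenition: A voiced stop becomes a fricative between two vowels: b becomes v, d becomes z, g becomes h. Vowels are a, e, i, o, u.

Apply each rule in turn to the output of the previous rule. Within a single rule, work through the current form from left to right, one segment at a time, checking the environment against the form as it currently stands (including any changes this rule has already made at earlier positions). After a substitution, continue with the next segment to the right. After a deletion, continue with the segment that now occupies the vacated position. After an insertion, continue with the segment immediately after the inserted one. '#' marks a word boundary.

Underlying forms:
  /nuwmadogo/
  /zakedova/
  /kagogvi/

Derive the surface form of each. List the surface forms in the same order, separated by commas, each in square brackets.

[nuwmazoho], [zasezova], [kahogvi]

/nuwmadogo/:
  1 Velar Fronting: no change — [nuwmadogo]
  2 Cluster Epenthesis: no change — [nuwmadogo]
  3 Stop Lenition: [nuwmadogo] → [nuwmazoho]
/zakedova/:
  1 Velar Fronting: [zakedova] → [zasedova]
  2 Cluster Epenthesis: no change — [zasedova]
  3 Stop Lenition: [zasedova] → [zasezova]
/kagogvi/:
  1 Velar Fronting: no change — [kagogvi]
  2 Cluster Epenthesis: no change — [kagogvi]
  3 Stop Lenition: [kagogvi] → [kahogvi]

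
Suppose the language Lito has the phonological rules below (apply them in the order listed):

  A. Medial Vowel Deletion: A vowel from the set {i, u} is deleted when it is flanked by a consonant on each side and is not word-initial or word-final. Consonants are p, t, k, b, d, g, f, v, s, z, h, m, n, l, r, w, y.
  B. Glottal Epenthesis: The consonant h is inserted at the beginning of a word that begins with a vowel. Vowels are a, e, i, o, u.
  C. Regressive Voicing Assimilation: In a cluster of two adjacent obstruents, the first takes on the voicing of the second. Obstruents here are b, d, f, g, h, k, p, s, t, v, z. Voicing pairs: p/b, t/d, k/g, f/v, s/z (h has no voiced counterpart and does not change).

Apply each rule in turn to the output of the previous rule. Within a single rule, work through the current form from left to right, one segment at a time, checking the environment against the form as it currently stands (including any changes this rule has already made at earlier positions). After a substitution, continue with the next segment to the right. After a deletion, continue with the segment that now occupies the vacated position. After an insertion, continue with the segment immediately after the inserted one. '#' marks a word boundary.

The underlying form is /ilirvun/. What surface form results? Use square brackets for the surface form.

A Medial Vowel Deletion: [ilirvun] → [ilrvn]
B Glottal Epenthesis: [ilrvn] → [hilrvn]
C Regressive Voicing Assimilation: no change — [hilrvn]

[hilrvn]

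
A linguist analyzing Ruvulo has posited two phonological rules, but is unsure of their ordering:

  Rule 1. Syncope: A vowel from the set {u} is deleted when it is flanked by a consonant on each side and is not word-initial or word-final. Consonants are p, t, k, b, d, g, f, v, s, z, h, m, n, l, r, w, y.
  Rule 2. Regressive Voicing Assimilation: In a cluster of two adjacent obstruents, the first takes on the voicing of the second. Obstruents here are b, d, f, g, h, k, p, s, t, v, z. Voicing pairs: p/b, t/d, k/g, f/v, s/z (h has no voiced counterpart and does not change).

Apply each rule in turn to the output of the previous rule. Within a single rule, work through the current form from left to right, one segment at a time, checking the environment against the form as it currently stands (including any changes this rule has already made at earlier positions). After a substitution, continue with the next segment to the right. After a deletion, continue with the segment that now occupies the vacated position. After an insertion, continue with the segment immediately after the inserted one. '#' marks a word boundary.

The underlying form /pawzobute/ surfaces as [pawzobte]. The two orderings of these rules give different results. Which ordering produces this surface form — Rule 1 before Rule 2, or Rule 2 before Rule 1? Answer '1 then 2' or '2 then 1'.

2 then 1

Order 1 then 2:
  1 Syncope: [pawzobute] → [pawzobte]
  2 Regressive Voicing Assimilation: [pawzobte] → [pawzopte]
  result: [pawzopte]
Order 2 then 1:
  2 Regressive Voicing Assimilation: no change — [pawzobute]
  1 Syncope: [pawzobute] → [pawzobte]
  result: [pawzobte]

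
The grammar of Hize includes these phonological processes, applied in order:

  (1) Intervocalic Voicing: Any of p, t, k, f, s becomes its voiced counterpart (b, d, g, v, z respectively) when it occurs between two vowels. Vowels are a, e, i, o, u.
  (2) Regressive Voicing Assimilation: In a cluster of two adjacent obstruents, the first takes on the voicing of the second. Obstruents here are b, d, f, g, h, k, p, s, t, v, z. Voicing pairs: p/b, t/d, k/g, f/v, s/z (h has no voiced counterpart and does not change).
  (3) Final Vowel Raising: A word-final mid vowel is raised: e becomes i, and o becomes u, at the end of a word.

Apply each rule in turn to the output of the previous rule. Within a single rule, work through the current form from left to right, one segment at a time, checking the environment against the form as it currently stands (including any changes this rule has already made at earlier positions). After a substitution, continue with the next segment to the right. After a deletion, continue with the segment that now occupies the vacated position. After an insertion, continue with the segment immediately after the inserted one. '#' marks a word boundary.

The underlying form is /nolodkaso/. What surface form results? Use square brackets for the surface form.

[nolotkazu]

(1) Intervocalic Voicing: [nolodkaso] → [nolodkazo]
(2) Regressive Voicing Assimilation: [nolodkazo] → [nolotkazo]
(3) Final Vowel Raising: [nolotkazo] → [nolotkazu]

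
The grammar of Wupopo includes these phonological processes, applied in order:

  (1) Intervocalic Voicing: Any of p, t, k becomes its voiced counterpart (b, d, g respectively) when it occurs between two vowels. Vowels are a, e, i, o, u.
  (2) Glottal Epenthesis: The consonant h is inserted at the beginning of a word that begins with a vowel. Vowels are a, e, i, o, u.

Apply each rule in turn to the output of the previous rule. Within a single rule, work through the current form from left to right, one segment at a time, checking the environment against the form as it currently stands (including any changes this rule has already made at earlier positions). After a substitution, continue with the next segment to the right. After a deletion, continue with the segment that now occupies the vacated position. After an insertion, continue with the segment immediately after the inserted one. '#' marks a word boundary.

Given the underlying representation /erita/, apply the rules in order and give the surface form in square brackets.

[herida]

(1) Intervocalic Voicing: [erita] → [erida]
(2) Glottal Epenthesis: [erida] → [herida]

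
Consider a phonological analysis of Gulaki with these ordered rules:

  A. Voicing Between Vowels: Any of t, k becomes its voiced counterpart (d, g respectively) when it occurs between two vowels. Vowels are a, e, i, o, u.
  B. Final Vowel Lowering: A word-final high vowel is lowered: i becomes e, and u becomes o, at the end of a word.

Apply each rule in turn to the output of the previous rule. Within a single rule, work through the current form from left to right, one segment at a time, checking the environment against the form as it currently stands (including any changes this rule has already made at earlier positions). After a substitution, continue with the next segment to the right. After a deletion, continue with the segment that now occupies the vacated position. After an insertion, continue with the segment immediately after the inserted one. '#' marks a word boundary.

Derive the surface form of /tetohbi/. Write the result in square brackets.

[tedohbe]

A Voicing Between Vowels: [tetohbi] → [tedohbi]
B Final Vowel Lowering: [tedohbi] → [tedohbe]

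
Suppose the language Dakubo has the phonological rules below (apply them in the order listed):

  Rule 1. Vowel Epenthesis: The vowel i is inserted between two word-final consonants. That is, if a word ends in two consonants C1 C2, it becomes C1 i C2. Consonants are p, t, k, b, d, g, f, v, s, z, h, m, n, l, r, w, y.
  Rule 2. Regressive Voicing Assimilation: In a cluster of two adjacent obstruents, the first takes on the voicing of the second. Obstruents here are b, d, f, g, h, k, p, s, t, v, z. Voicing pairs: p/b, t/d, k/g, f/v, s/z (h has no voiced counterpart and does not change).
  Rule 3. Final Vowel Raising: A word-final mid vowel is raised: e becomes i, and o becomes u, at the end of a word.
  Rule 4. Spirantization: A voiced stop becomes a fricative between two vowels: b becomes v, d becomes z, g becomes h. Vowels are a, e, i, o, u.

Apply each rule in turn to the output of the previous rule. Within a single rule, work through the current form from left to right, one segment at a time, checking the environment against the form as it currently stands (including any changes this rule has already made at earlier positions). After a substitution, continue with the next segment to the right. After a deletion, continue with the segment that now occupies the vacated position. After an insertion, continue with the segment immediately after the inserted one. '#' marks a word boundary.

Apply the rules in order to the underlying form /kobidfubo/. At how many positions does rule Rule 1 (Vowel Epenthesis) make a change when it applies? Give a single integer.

0

Rule 1 Vowel Epenthesis: no change — [kobidfubo]
Rule 2 Regressive Voicing Assimilation: [kobidfubo] → [kobitfubo]
Rule 3 Final Vowel Raising: [kobitfubo] → [kobitfubu]
Rule 4 Spirantization: [kobitfubu] → [kovitfuvu]
Rule Rule 1 changed 0 position(s).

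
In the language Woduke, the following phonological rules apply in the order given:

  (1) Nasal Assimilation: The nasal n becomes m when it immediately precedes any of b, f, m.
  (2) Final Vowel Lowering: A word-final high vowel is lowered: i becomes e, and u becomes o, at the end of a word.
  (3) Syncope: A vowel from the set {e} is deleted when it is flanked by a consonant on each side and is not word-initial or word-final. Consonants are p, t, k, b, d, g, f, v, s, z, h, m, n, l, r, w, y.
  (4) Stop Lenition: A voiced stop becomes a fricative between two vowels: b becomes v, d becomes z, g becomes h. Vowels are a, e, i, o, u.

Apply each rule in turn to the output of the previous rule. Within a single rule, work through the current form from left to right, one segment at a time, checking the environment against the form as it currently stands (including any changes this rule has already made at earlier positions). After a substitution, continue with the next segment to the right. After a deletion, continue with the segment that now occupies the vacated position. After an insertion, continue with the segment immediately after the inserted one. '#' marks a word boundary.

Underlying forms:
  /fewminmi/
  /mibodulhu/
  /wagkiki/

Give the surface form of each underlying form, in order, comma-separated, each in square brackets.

/fewminmi/:
  (1) Nasal Assimilation: [fewminmi] → [fewmimmi]
  (2) Final Vowel Lowering: [fewmimmi] → [fewmimme]
  (3) Syncope: [fewmimme] → [fwmimme]
  (4) Stop Lenition: no change — [fwmimme]
/mibodulhu/:
  (1) Nasal Assimilation: no change — [mibodulhu]
  (2) Final Vowel Lowering: [mibodulhu] → [mibodulho]
  (3) Syncope: no change — [mibodulho]
  (4) Stop Lenition: [mibodulho] → [mivozulho]
/wagkiki/:
  (1) Nasal Assimilation: no change — [wagkiki]
  (2) Final Vowel Lowering: [wagkiki] → [wagkike]
  (3) Syncope: no change — [wagkike]
  (4) Stop Lenition: no change — [wagkike]

[fwmimme], [mivozulho], [wagkike]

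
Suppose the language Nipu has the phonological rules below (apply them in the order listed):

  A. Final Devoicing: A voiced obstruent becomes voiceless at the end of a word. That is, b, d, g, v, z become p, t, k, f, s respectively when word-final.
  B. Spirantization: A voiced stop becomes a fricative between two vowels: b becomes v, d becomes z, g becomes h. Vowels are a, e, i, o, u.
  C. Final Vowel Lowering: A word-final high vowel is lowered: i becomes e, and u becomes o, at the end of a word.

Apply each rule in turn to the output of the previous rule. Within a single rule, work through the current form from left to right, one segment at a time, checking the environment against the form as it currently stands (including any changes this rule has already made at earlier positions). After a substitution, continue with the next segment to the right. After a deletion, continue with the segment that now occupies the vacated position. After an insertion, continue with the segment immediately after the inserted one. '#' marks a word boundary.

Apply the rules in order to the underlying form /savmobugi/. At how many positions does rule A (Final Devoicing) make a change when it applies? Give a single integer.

0

A Final Devoicing: no change — [savmobugi]
B Spirantization: [savmobugi] → [savmovuhi]
C Final Vowel Lowering: [savmovuhi] → [savmovuhe]
Rule A changed 0 position(s).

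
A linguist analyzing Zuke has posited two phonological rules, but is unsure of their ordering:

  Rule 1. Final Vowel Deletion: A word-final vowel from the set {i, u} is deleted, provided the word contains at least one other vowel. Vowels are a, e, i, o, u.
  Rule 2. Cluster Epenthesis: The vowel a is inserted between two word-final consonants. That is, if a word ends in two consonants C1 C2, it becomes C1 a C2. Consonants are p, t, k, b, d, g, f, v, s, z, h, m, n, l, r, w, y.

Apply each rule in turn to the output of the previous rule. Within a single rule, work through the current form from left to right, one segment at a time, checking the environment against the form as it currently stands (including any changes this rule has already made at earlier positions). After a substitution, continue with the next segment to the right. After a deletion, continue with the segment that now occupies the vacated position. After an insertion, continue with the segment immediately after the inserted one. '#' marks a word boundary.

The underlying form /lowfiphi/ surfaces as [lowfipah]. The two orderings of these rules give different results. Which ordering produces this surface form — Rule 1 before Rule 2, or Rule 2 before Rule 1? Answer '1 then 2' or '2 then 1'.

Order 1 then 2:
  1 Final Vowel Deletion: [lowfiphi] → [lowfiph]
  2 Cluster Epenthesis: [lowfiph] → [lowfipah]
  result: [lowfipah]
Order 2 then 1:
  2 Cluster Epenthesis: no change — [lowfiphi]
  1 Final Vowel Deletion: [lowfiphi] → [lowfiph]
  result: [lowfiph]

1 then 2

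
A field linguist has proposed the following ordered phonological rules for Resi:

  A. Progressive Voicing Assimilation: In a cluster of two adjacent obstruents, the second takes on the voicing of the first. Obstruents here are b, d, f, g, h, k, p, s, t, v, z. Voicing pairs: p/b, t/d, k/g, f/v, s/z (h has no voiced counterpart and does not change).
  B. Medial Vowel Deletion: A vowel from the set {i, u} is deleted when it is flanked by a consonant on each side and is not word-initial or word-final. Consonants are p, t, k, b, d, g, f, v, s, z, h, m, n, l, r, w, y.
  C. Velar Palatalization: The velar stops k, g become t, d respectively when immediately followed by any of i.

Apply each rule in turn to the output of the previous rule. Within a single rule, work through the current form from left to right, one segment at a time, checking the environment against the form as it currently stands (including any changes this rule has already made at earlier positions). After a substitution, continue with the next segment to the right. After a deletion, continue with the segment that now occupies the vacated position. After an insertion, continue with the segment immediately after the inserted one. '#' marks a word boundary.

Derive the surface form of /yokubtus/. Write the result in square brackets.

A Progressive Voicing Assimilation: [yokubtus] → [yokubdus]
B Medial Vowel Deletion: [yokubdus] → [yokbds]
C Velar Palatalization: no change — [yokbds]

[yokbds]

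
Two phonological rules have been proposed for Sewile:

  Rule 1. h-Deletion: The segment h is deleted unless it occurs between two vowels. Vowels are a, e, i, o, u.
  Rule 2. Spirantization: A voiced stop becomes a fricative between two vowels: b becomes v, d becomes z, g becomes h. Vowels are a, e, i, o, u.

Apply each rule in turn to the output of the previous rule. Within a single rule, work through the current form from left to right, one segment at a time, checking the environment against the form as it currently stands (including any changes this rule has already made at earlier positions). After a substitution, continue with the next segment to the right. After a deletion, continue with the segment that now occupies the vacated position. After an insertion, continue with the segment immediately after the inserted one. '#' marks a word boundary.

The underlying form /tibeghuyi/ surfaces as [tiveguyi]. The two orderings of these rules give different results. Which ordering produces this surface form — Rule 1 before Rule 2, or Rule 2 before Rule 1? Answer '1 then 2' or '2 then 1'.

Order 1 then 2:
  1 h-Deletion: [tibeghuyi] → [tibeguyi]
  2 Spirantization: [tibeguyi] → [tivehuyi]
  result: [tivehuyi]
Order 2 then 1:
  2 Spirantization: [tibeghuyi] → [tiveghuyi]
  1 h-Deletion: [tiveghuyi] → [tiveguyi]
  result: [tiveguyi]

2 then 1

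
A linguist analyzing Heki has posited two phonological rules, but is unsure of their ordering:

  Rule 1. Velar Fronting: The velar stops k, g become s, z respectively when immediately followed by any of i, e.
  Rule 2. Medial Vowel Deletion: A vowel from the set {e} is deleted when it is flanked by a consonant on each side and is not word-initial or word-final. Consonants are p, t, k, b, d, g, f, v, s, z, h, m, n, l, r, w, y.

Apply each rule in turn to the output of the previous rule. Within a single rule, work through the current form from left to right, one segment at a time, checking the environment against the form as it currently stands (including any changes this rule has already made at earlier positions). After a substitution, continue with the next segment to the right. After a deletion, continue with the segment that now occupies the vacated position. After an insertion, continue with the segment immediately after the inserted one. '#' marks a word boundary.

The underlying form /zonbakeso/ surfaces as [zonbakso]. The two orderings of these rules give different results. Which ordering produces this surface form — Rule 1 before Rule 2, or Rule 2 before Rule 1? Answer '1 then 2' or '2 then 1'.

2 then 1

Order 1 then 2:
  1 Velar Fronting: [zonbakeso] → [zonbaseso]
  2 Medial Vowel Deletion: [zonbaseso] → [zonbasso]
  result: [zonbasso]
Order 2 then 1:
  2 Medial Vowel Deletion: [zonbakeso] → [zonbakso]
  1 Velar Fronting: no change — [zonbakso]
  result: [zonbakso]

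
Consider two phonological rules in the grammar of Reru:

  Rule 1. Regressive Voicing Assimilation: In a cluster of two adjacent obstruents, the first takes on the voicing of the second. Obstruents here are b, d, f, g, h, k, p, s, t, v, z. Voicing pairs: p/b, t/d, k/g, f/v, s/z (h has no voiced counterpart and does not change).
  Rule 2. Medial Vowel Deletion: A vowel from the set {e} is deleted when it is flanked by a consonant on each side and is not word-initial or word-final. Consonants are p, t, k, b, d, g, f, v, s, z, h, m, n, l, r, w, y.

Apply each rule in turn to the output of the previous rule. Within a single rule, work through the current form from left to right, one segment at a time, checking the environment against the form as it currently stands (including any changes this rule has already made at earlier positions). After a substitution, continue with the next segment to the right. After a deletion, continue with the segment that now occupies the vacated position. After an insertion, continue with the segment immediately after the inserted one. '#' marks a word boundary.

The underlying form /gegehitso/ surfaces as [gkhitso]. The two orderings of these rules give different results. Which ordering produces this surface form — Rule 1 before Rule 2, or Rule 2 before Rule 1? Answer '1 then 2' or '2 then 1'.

2 then 1

Order 1 then 2:
  1 Regressive Voicing Assimilation: no change — [gegehitso]
  2 Medial Vowel Deletion: [gegehitso] → [gghitso]
  result: [gghitso]
Order 2 then 1:
  2 Medial Vowel Deletion: [gegehitso] → [gghitso]
  1 Regressive Voicing Assimilation: [gghitso] → [gkhitso]
  result: [gkhitso]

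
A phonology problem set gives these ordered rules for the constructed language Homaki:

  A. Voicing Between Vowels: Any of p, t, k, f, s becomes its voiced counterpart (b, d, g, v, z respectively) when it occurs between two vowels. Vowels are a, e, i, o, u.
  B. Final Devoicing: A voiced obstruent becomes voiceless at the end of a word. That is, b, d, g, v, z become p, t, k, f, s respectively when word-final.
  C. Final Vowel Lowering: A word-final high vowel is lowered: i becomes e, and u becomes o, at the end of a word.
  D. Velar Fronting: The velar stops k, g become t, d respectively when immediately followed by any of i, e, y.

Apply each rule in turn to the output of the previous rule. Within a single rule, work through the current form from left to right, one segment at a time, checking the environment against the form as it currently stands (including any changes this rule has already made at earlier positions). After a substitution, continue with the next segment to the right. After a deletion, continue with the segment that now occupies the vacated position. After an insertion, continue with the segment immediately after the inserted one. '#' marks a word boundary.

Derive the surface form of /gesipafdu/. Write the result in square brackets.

[dezibafdo]

A Voicing Between Vowels: [gesipafdu] → [gezibafdu]
B Final Devoicing: no change — [gezibafdu]
C Final Vowel Lowering: [gezibafdu] → [gezibafdo]
D Velar Fronting: [gezibafdo] → [dezibafdo]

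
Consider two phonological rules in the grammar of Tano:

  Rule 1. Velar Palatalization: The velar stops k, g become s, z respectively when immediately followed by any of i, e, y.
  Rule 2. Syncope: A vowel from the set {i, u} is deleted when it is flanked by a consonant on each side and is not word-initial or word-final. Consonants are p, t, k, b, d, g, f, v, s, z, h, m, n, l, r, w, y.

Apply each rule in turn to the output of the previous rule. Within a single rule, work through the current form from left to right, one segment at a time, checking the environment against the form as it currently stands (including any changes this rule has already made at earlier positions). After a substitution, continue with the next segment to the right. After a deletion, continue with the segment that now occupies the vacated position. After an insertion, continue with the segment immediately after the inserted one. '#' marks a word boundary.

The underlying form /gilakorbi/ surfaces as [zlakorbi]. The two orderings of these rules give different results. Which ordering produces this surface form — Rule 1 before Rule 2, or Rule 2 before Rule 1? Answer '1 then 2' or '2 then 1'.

Order 1 then 2:
  1 Velar Palatalization: [gilakorbi] → [zilakorbi]
  2 Syncope: [zilakorbi] → [zlakorbi]
  result: [zlakorbi]
Order 2 then 1:
  2 Syncope: [gilakorbi] → [glakorbi]
  1 Velar Palatalization: no change — [glakorbi]
  result: [glakorbi]

1 then 2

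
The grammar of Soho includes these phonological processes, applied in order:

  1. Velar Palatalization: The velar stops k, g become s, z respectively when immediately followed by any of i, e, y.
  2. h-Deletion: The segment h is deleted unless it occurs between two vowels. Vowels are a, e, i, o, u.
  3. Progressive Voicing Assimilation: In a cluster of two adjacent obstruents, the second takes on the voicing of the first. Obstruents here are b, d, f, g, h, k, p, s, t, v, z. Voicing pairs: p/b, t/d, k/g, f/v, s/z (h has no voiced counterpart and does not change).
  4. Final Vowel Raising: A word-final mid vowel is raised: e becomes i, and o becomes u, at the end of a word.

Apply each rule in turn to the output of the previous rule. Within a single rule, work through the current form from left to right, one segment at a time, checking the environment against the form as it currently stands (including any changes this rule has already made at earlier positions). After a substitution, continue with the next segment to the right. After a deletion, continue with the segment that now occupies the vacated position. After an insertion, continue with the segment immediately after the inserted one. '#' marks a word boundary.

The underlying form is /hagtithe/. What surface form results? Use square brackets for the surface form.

[agditi]

1 Velar Palatalization: no change — [hagtithe]
2 h-Deletion: [hagtithe] → [agtite]
3 Progressive Voicing Assimilation: [agtite] → [agdite]
4 Final Vowel Raising: [agdite] → [agditi]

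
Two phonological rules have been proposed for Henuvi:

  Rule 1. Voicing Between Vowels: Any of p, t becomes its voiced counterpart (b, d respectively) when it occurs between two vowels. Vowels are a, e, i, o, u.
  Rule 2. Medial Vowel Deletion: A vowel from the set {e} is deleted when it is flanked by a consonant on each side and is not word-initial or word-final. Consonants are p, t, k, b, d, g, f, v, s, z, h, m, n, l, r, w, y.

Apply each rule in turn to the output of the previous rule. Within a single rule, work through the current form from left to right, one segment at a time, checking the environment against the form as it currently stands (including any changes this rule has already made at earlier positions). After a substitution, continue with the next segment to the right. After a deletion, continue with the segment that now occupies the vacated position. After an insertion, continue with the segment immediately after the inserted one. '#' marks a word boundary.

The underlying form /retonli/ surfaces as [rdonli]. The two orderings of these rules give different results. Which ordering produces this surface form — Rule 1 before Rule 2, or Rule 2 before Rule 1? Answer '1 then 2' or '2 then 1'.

1 then 2

Order 1 then 2:
  1 Voicing Between Vowels: [retonli] → [redonli]
  2 Medial Vowel Deletion: [redonli] → [rdonli]
  result: [rdonli]
Order 2 then 1:
  2 Medial Vowel Deletion: [retonli] → [rtonli]
  1 Voicing Between Vowels: no change — [rtonli]
  result: [rtonli]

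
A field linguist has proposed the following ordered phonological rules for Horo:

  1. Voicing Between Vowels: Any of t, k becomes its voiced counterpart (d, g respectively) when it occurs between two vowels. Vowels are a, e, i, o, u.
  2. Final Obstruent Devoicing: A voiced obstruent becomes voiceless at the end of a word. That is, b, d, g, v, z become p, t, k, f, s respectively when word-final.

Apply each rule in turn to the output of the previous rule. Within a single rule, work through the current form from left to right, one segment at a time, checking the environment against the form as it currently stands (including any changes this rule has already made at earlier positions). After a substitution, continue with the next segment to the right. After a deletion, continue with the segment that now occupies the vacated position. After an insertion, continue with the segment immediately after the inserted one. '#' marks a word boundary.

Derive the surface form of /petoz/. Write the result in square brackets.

1 Voicing Between Vowels: [petoz] → [pedoz]
2 Final Obstruent Devoicing: [pedoz] → [pedos]

[pedos]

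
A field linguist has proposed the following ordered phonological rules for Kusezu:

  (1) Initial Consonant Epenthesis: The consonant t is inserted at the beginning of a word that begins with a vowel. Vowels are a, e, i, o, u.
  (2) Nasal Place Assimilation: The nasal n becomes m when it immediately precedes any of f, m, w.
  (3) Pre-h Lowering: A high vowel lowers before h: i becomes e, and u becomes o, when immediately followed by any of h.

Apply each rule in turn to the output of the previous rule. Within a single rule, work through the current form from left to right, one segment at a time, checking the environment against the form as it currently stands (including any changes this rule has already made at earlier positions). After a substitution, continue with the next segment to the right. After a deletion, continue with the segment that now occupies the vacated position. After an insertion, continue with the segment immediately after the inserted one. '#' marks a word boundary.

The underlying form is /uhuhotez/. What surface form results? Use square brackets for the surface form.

(1) Initial Consonant Epenthesis: [uhuhotez] → [tuhuhotez]
(2) Nasal Place Assimilation: no change — [tuhuhotez]
(3) Pre-h Lowering: [tuhuhotez] → [tohohotez]

[tohohotez]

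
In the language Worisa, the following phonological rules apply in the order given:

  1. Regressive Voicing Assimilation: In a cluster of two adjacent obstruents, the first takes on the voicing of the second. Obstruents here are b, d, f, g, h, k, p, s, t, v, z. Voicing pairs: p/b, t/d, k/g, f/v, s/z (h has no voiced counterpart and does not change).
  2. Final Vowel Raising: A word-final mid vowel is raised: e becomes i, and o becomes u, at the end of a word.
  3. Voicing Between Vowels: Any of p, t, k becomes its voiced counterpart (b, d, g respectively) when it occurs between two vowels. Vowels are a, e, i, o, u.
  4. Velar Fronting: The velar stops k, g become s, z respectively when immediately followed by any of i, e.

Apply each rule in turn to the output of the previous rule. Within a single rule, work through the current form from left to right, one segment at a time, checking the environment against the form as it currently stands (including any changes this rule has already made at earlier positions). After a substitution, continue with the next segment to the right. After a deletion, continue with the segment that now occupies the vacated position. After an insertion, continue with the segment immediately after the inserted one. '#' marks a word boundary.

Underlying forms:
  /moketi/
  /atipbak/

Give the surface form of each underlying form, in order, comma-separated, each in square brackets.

[mozedi], [adibbak]

/moketi/:
  1 Regressive Voicing Assimilation: no change — [moketi]
  2 Final Vowel Raising: no change — [moketi]
  3 Voicing Between Vowels: [moketi] → [mogedi]
  4 Velar Fronting: [mogedi] → [mozedi]
/atipbak/:
  1 Regressive Voicing Assimilation: [atipbak] → [atibbak]
  2 Final Vowel Raising: no change — [atibbak]
  3 Voicing Between Vowels: [atibbak] → [adibbak]
  4 Velar Fronting: no change — [adibbak]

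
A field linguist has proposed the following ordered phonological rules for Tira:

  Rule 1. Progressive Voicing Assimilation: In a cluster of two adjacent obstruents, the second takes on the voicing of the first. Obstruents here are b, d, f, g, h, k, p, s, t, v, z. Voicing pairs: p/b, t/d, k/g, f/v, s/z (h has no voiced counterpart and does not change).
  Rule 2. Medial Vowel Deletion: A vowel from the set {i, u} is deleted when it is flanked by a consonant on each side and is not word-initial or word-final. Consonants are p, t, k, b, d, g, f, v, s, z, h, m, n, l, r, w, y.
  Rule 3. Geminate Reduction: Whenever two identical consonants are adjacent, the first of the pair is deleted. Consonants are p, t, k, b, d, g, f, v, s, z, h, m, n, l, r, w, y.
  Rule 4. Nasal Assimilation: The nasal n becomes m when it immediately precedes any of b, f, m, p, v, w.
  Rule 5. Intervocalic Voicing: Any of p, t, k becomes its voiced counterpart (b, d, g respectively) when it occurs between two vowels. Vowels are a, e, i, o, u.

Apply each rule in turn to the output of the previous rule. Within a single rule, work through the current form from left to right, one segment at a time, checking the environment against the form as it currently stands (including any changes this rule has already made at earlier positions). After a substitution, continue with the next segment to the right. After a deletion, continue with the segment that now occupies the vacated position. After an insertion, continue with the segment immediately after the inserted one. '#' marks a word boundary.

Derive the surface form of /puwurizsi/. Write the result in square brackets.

Rule 1 Progressive Voicing Assimilation: [puwurizsi] → [puwurizzi]
Rule 2 Medial Vowel Deletion: [puwurizzi] → [pwrzzi]
Rule 3 Geminate Reduction: [pwrzzi] → [pwrzi]
Rule 4 Nasal Assimilation: no change — [pwrzi]
Rule 5 Intervocalic Voicing: no change — [pwrzi]

[pwrzi]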